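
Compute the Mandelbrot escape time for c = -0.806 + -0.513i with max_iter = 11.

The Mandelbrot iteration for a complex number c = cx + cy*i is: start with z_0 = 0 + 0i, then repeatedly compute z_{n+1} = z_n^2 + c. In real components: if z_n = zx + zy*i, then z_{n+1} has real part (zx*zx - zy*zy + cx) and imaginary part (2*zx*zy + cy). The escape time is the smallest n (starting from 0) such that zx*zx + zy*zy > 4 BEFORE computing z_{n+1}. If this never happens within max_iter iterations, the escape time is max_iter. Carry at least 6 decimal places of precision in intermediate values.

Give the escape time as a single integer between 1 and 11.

z_0 = 0 + 0i, c = -0.8060 + -0.5130i
Iter 1: z = -0.8060 + -0.5130i, |z|^2 = 0.9128
Iter 2: z = -0.4195 + 0.3140i, |z|^2 = 0.2746
Iter 3: z = -0.7286 + -0.7764i, |z|^2 = 1.1336
Iter 4: z = -0.8780 + 0.6184i, |z|^2 = 1.1533
Iter 5: z = -0.4174 + -1.5989i, |z|^2 = 2.7306
Iter 6: z = -3.1882 + 0.8217i, |z|^2 = 10.8398
Escaped at iteration 6

Answer: 6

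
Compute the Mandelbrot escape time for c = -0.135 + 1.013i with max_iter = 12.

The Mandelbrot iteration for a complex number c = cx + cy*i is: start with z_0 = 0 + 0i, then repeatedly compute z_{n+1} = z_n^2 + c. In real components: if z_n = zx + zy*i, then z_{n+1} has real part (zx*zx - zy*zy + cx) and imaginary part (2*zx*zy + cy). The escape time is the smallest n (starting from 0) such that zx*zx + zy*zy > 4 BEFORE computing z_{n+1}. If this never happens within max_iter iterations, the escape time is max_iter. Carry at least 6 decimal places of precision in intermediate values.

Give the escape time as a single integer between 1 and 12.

z_0 = 0 + 0i, c = -0.1350 + 1.0130i
Iter 1: z = -0.1350 + 1.0130i, |z|^2 = 1.0444
Iter 2: z = -1.1429 + 0.7395i, |z|^2 = 1.8532
Iter 3: z = 0.6245 + -0.6774i, |z|^2 = 0.8488
Iter 4: z = -0.2039 + 0.1670i, |z|^2 = 0.0695
Iter 5: z = -0.1213 + 0.9449i, |z|^2 = 0.9076
Iter 6: z = -1.0131 + 0.7837i, |z|^2 = 1.6407
Iter 7: z = 0.2772 + -0.5751i, |z|^2 = 0.4076
Iter 8: z = -0.3889 + 0.6942i, |z|^2 = 0.6331
Iter 9: z = -0.4656 + 0.4731i, |z|^2 = 0.4406
Iter 10: z = -0.1420 + 0.5724i, |z|^2 = 0.3479
Iter 11: z = -0.4425 + 0.8504i, |z|^2 = 0.9191

Answer: 12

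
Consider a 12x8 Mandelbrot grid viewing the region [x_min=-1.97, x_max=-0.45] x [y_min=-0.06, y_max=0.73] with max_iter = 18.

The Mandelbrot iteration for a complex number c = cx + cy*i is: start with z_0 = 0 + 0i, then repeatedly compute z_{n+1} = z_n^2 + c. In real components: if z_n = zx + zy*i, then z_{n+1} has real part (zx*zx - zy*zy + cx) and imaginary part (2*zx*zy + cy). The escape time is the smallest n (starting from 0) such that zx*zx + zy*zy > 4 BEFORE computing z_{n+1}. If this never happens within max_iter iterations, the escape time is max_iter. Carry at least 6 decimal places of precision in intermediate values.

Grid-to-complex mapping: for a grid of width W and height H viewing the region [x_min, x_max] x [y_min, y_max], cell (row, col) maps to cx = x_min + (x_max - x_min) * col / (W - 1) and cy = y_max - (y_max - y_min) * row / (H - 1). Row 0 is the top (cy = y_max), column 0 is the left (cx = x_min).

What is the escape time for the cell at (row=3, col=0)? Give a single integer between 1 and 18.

Answer: 1

Derivation:
z_0 = 0 + 0i, c = -1.9700 + 0.3914i
Iter 1: z = -1.9700 + 0.3914i, |z|^2 = 4.0341
Escaped at iteration 1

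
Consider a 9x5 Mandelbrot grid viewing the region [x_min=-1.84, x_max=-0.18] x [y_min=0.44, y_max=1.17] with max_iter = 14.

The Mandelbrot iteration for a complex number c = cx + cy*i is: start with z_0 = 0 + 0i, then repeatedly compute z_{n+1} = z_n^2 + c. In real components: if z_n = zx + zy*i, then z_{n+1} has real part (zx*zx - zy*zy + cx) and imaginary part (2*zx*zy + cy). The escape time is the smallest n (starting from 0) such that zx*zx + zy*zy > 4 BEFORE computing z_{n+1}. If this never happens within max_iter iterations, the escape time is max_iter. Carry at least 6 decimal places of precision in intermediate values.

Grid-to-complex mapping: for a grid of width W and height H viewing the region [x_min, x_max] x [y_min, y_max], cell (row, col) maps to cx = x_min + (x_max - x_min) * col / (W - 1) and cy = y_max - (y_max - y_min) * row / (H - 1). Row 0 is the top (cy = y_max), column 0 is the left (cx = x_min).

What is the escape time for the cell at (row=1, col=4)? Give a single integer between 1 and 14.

Answer: 3

Derivation:
z_0 = 0 + 0i, c = -1.0100 + 0.9875i
Iter 1: z = -1.0100 + 0.9875i, |z|^2 = 1.9953
Iter 2: z = -0.9651 + -1.0072i, |z|^2 = 1.9459
Iter 3: z = -1.0932 + 2.9316i, |z|^2 = 9.7894
Escaped at iteration 3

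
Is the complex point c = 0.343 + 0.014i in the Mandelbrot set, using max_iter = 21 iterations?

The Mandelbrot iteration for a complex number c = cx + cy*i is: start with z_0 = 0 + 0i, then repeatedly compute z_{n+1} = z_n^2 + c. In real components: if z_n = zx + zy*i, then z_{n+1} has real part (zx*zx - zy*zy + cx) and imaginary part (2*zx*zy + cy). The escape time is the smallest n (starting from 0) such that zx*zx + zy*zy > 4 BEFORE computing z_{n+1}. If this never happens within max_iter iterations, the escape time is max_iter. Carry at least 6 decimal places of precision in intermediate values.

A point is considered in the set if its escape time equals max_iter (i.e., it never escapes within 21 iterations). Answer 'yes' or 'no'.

z_0 = 0 + 0i, c = 0.3430 + 0.0140i
Iter 1: z = 0.3430 + 0.0140i, |z|^2 = 0.1178
Iter 2: z = 0.4605 + 0.0236i, |z|^2 = 0.2126
Iter 3: z = 0.5545 + 0.0357i, |z|^2 = 0.3087
Iter 4: z = 0.6491 + 0.0536i, |z|^2 = 0.4243
Iter 5: z = 0.7615 + 0.0836i, |z|^2 = 0.5869
Iter 6: z = 0.9159 + 0.1414i, |z|^2 = 0.8589
Iter 7: z = 1.1619 + 0.2730i, |z|^2 = 1.4246
Iter 8: z = 1.6185 + 0.6483i, |z|^2 = 3.0400
Iter 9: z = 2.5424 + 2.1127i, |z|^2 = 10.9270
Escaped at iteration 9

Answer: no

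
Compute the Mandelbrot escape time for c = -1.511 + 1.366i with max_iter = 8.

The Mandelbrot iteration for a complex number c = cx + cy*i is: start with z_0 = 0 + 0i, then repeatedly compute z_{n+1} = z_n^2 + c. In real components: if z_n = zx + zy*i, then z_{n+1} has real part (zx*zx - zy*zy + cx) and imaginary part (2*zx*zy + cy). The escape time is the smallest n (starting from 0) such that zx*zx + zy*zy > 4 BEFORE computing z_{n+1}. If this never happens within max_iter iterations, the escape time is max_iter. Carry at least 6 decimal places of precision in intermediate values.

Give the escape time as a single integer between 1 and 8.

z_0 = 0 + 0i, c = -1.5110 + 1.3660i
Iter 1: z = -1.5110 + 1.3660i, |z|^2 = 4.1491
Escaped at iteration 1

Answer: 1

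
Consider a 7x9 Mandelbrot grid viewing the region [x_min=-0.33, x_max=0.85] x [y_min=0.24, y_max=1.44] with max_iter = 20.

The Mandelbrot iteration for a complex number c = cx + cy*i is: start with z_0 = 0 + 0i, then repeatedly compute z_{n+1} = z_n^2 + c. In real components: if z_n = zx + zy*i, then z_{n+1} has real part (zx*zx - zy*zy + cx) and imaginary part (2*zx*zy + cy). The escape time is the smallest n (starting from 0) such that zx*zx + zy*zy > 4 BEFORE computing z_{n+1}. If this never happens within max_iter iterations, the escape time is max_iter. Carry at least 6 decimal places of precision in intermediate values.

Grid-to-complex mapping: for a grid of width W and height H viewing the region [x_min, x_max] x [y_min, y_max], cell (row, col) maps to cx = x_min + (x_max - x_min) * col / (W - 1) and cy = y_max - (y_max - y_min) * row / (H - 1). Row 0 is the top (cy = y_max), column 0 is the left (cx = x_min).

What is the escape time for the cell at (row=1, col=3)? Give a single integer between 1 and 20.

Answer: 2

Derivation:
z_0 = 0 + 0i, c = 0.2600 + 1.2900i
Iter 1: z = 0.2600 + 1.2900i, |z|^2 = 1.7317
Iter 2: z = -1.3365 + 1.9608i, |z|^2 = 5.6310
Escaped at iteration 2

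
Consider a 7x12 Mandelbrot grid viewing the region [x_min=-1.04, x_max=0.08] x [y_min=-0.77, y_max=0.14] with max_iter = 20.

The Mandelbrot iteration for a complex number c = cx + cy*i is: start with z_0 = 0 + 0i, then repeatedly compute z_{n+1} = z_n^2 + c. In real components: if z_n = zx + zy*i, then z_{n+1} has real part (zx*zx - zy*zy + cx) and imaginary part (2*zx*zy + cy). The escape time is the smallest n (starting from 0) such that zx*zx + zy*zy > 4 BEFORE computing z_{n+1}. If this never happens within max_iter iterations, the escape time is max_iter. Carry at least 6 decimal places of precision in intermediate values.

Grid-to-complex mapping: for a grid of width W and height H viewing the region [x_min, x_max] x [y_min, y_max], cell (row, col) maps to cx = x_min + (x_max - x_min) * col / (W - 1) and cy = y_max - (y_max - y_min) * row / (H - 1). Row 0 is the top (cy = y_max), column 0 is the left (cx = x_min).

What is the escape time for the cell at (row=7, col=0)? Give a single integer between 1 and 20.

z_0 = 0 + 0i, c = -1.0400 + -0.4391i
Iter 1: z = -1.0400 + -0.4391i, |z|^2 = 1.2744
Iter 2: z = -0.1512 + 0.4742i, |z|^2 = 0.2477
Iter 3: z = -1.2420 + -0.5825i, |z|^2 = 1.8819
Iter 4: z = 0.1633 + 1.0079i, |z|^2 = 1.0424
Iter 5: z = -2.0291 + -0.1099i, |z|^2 = 4.1293
Escaped at iteration 5

Answer: 5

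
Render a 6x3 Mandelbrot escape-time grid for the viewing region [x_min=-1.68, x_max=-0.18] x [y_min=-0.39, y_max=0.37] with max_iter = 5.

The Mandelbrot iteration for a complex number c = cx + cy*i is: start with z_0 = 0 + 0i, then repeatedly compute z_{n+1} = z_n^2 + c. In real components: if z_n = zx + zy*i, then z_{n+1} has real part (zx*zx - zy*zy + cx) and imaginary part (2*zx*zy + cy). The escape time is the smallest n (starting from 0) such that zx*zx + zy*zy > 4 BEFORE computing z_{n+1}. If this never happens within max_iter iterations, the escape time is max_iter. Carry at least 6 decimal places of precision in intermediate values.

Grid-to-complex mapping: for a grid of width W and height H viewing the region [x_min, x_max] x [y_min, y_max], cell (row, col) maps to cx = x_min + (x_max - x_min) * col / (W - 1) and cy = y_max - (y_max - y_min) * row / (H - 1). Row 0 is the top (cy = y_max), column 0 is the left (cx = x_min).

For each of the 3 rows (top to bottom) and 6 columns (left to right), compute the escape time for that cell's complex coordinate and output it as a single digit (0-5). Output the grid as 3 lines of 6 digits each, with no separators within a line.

Answer: 455555
555555
355555

Derivation:
(row=0, col=0): c = -1.6800 + 0.3700i → escape time 4
(row=0, col=1): c = -1.3800 + 0.3700i → escape time 5
(row=0, col=2): c = -1.0800 + 0.3700i → escape time 5
(row=0, col=3): c = -0.7800 + 0.3700i → escape time 5
(row=0, col=4): c = -0.4800 + 0.3700i → escape time 5
(row=0, col=5): c = -0.1800 + 0.3700i → escape time 5
(row=1, col=0): c = -1.6800 + -0.0100i → escape time 5
(row=1, col=1): c = -1.3800 + -0.0100i → escape time 5
(row=1, col=2): c = -1.0800 + -0.0100i → escape time 5
(row=1, col=3): c = -0.7800 + -0.0100i → escape time 5
(row=1, col=4): c = -0.4800 + -0.0100i → escape time 5
(row=1, col=5): c = -0.1800 + -0.0100i → escape time 5
(row=2, col=0): c = -1.6800 + -0.3900i → escape time 3
(row=2, col=1): c = -1.3800 + -0.3900i → escape time 5
(row=2, col=2): c = -1.0800 + -0.3900i → escape time 5
(row=2, col=3): c = -0.7800 + -0.3900i → escape time 5
(row=2, col=4): c = -0.4800 + -0.3900i → escape time 5
(row=2, col=5): c = -0.1800 + -0.3900i → escape time 5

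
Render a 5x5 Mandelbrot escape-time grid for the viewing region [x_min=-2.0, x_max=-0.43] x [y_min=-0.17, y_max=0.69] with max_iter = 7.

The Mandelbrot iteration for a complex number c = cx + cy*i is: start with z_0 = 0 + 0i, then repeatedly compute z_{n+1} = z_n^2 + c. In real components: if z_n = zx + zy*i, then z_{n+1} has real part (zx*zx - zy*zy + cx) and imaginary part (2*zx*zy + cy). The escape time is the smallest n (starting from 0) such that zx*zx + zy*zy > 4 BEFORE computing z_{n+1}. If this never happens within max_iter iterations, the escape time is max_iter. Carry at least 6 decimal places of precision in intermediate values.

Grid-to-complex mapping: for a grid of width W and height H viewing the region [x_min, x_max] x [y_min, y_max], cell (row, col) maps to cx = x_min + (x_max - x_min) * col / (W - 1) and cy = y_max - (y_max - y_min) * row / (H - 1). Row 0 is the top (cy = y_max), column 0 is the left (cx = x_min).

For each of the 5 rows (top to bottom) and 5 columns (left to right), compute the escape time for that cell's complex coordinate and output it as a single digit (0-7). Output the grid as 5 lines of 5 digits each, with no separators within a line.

(row=0, col=0): c = -2.0000 + 0.6900i → escape time 1
(row=0, col=1): c = -1.6075 + 0.6900i → escape time 3
(row=0, col=2): c = -1.2150 + 0.6900i → escape time 3
(row=0, col=3): c = -0.8225 + 0.6900i → escape time 4
(row=0, col=4): c = -0.4300 + 0.6900i → escape time 7
(row=1, col=0): c = -2.0000 + 0.4750i → escape time 1
(row=1, col=1): c = -1.6075 + 0.4750i → escape time 3
(row=1, col=2): c = -1.2150 + 0.4750i → escape time 5
(row=1, col=3): c = -0.8225 + 0.4750i → escape time 6
(row=1, col=4): c = -0.4300 + 0.4750i → escape time 7
(row=2, col=0): c = -2.0000 + 0.2600i → escape time 1
(row=2, col=1): c = -1.6075 + 0.2600i → escape time 4
(row=2, col=2): c = -1.2150 + 0.2600i → escape time 7
(row=2, col=3): c = -0.8225 + 0.2600i → escape time 7
(row=2, col=4): c = -0.4300 + 0.2600i → escape time 7
(row=3, col=0): c = -2.0000 + 0.0450i → escape time 1
(row=3, col=1): c = -1.6075 + 0.0450i → escape time 7
(row=3, col=2): c = -1.2150 + 0.0450i → escape time 7
(row=3, col=3): c = -0.8225 + 0.0450i → escape time 7
(row=3, col=4): c = -0.4300 + 0.0450i → escape time 7
(row=4, col=0): c = -2.0000 + -0.1700i → escape time 1
(row=4, col=1): c = -1.6075 + -0.1700i → escape time 5
(row=4, col=2): c = -1.2150 + -0.1700i → escape time 7
(row=4, col=3): c = -0.8225 + -0.1700i → escape time 7
(row=4, col=4): c = -0.4300 + -0.1700i → escape time 7

Answer: 13347
13567
14777
17777
15777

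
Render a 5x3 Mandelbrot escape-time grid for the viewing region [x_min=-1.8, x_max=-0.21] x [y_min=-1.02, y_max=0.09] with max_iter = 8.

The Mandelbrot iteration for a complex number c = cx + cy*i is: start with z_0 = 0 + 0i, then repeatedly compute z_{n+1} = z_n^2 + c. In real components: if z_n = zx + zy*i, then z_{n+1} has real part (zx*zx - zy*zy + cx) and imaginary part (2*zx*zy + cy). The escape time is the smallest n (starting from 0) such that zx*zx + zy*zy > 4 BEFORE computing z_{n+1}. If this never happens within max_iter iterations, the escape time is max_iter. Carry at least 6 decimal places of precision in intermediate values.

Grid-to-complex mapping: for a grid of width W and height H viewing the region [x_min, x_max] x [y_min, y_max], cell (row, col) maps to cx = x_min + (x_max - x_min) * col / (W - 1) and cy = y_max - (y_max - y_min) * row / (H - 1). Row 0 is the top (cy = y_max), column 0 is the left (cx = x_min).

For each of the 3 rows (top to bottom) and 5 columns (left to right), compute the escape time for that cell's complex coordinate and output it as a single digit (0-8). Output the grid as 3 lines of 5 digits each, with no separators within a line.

(row=0, col=0): c = -1.8000 + 0.0900i → escape time 4
(row=0, col=1): c = -1.4025 + 0.0900i → escape time 8
(row=0, col=2): c = -1.0050 + 0.0900i → escape time 8
(row=0, col=3): c = -0.6075 + 0.0900i → escape time 8
(row=0, col=4): c = -0.2100 + 0.0900i → escape time 8
(row=1, col=0): c = -1.8000 + -0.4650i → escape time 3
(row=1, col=1): c = -1.4025 + -0.4650i → escape time 4
(row=1, col=2): c = -1.0050 + -0.4650i → escape time 5
(row=1, col=3): c = -0.6075 + -0.4650i → escape time 8
(row=1, col=4): c = -0.2100 + -0.4650i → escape time 8
(row=2, col=0): c = -1.8000 + -1.0200i → escape time 1
(row=2, col=1): c = -1.4025 + -1.0200i → escape time 3
(row=2, col=2): c = -1.0050 + -1.0200i → escape time 3
(row=2, col=3): c = -0.6075 + -1.0200i → escape time 4
(row=2, col=4): c = -0.2100 + -1.0200i → escape time 7

Answer: 48888
34588
13347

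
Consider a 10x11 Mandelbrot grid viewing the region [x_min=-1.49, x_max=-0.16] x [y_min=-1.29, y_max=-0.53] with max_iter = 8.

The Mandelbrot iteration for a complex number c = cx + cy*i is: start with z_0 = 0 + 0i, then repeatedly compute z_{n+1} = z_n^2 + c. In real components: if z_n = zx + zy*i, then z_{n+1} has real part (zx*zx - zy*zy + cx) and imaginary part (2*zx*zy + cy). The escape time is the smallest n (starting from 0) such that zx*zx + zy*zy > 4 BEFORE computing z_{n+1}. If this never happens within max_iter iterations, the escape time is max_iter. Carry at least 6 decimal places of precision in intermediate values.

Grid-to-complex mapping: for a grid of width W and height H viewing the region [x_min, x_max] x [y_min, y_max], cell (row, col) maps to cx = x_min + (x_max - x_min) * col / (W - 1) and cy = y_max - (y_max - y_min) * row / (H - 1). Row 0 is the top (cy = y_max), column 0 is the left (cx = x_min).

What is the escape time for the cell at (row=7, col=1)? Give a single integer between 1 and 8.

z_0 = 0 + 0i, c = -1.3422 + -1.0620i
Iter 1: z = -1.3422 + -1.0620i, |z|^2 = 2.9294
Iter 2: z = -0.6685 + 1.7889i, |z|^2 = 3.6470
Iter 3: z = -4.0954 + -3.4538i, |z|^2 = 28.7008
Escaped at iteration 3

Answer: 3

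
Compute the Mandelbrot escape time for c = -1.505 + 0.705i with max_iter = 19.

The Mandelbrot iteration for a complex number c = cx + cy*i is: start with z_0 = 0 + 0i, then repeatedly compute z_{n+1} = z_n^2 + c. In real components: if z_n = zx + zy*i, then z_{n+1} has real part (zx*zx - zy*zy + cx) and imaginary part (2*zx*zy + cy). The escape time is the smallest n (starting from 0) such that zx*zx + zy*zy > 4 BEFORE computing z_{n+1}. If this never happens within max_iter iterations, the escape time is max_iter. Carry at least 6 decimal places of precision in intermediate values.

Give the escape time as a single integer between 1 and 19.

z_0 = 0 + 0i, c = -1.5050 + 0.7050i
Iter 1: z = -1.5050 + 0.7050i, |z|^2 = 2.7620
Iter 2: z = 0.2630 + -1.4170i, |z|^2 = 2.0772
Iter 3: z = -3.4439 + -0.0404i, |z|^2 = 11.8618
Escaped at iteration 3

Answer: 3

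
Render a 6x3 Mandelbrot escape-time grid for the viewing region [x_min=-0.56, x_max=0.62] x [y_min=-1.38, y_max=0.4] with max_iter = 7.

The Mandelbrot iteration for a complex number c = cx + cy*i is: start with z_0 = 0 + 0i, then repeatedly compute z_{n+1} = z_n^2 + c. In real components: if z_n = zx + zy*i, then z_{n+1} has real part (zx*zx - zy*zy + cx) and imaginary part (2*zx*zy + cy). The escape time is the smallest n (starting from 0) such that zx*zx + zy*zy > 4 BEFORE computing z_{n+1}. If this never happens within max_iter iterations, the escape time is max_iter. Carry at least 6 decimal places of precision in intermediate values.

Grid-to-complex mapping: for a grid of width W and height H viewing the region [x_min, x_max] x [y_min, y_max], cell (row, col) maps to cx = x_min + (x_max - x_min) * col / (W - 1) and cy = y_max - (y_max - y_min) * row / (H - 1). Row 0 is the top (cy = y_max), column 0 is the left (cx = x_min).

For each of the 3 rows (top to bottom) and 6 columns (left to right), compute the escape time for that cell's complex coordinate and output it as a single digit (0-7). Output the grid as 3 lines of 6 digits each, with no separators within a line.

(row=0, col=0): c = -0.5600 + 0.4000i → escape time 7
(row=0, col=1): c = -0.3240 + 0.4000i → escape time 7
(row=0, col=2): c = -0.0880 + 0.4000i → escape time 7
(row=0, col=3): c = 0.1480 + 0.4000i → escape time 7
(row=0, col=4): c = 0.3840 + 0.4000i → escape time 7
(row=0, col=5): c = 0.6200 + 0.4000i → escape time 4
(row=1, col=0): c = -0.5600 + -0.4900i → escape time 7
(row=1, col=1): c = -0.3240 + -0.4900i → escape time 7
(row=1, col=2): c = -0.0880 + -0.4900i → escape time 7
(row=1, col=3): c = 0.1480 + -0.4900i → escape time 7
(row=1, col=4): c = 0.3840 + -0.4900i → escape time 7
(row=1, col=5): c = 0.6200 + -0.4900i → escape time 3
(row=2, col=0): c = -0.5600 + -1.3800i → escape time 2
(row=2, col=1): c = -0.3240 + -1.3800i → escape time 2
(row=2, col=2): c = -0.0880 + -1.3800i → escape time 2
(row=2, col=3): c = 0.1480 + -1.3800i → escape time 2
(row=2, col=4): c = 0.3840 + -1.3800i → escape time 2
(row=2, col=5): c = 0.6200 + -1.3800i → escape time 2

Answer: 777774
777773
222222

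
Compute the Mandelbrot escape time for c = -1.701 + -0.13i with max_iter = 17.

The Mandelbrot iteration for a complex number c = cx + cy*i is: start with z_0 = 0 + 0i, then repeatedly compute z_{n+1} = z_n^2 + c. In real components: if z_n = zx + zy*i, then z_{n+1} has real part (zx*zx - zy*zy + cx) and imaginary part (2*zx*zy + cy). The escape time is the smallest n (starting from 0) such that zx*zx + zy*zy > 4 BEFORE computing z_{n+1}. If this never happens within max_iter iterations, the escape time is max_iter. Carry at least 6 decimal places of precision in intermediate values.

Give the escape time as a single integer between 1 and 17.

Answer: 5

Derivation:
z_0 = 0 + 0i, c = -1.7010 + -0.1300i
Iter 1: z = -1.7010 + -0.1300i, |z|^2 = 2.9103
Iter 2: z = 1.1755 + 0.3123i, |z|^2 = 1.4793
Iter 3: z = -0.4167 + 0.6041i, |z|^2 = 0.5386
Iter 4: z = -1.8923 + -0.6335i, |z|^2 = 3.9822
Iter 5: z = 1.4786 + 2.2675i, |z|^2 = 7.3278
Escaped at iteration 5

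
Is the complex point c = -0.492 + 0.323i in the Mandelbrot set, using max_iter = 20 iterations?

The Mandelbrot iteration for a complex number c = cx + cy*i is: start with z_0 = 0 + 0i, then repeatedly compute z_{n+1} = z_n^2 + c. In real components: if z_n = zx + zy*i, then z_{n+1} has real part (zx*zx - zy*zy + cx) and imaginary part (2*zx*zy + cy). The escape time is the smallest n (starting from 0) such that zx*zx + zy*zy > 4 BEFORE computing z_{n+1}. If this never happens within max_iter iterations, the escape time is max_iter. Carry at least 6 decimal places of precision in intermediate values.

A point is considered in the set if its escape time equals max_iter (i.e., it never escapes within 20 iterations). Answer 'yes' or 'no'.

Answer: yes

Derivation:
z_0 = 0 + 0i, c = -0.4920 + 0.3230i
Iter 1: z = -0.4920 + 0.3230i, |z|^2 = 0.3464
Iter 2: z = -0.3543 + 0.0052i, |z|^2 = 0.1255
Iter 3: z = -0.3665 + 0.3193i, |z|^2 = 0.2363
Iter 4: z = -0.4596 + 0.0889i, |z|^2 = 0.2192
Iter 5: z = -0.2886 + 0.2413i, |z|^2 = 0.1415
Iter 6: z = -0.4669 + 0.1837i, |z|^2 = 0.2517
Iter 7: z = -0.3078 + 0.1514i, |z|^2 = 0.1177
Iter 8: z = -0.4202 + 0.2298i, |z|^2 = 0.2294
Iter 9: z = -0.3682 + 0.1299i, |z|^2 = 0.1525
Iter 10: z = -0.3733 + 0.2274i, |z|^2 = 0.1910
Iter 11: z = -0.4043 + 0.1533i, |z|^2 = 0.1870
Iter 12: z = -0.3520 + 0.1991i, |z|^2 = 0.1635
Iter 13: z = -0.4077 + 0.1829i, |z|^2 = 0.1997
Iter 14: z = -0.3592 + 0.1739i, |z|^2 = 0.1593
Iter 15: z = -0.3932 + 0.1981i, |z|^2 = 0.1938
Iter 16: z = -0.3766 + 0.1672i, |z|^2 = 0.1698
Iter 17: z = -0.3781 + 0.1970i, |z|^2 = 0.1818
Iter 18: z = -0.3879 + 0.1740i, |z|^2 = 0.1807
Iter 19: z = -0.3718 + 0.1880i, |z|^2 = 0.1736
Did not escape in 20 iterations → in set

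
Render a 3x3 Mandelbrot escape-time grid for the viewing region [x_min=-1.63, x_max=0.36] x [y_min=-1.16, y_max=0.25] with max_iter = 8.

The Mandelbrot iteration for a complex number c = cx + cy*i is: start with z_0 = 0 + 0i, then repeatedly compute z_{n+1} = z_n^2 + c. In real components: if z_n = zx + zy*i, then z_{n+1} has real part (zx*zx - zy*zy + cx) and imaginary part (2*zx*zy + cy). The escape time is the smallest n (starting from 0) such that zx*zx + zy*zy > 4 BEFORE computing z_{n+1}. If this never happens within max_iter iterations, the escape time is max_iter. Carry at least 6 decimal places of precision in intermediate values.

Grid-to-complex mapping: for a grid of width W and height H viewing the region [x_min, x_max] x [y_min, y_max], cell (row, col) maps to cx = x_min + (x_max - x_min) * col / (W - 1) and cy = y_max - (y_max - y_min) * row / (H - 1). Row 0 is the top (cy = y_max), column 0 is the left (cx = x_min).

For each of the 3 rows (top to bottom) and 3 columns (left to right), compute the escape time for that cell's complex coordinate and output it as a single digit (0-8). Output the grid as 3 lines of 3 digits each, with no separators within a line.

(row=0, col=0): c = -1.6300 + 0.2500i → escape time 4
(row=0, col=1): c = -0.6350 + 0.2500i → escape time 8
(row=0, col=2): c = 0.3600 + 0.2500i → escape time 8
(row=1, col=0): c = -1.6300 + -0.4550i → escape time 3
(row=1, col=1): c = -0.6350 + -0.4550i → escape time 8
(row=1, col=2): c = 0.3600 + -0.4550i → escape time 8
(row=2, col=0): c = -1.6300 + -1.1600i → escape time 1
(row=2, col=1): c = -0.6350 + -1.1600i → escape time 3
(row=2, col=2): c = 0.3600 + -1.1600i → escape time 2

Answer: 488
388
132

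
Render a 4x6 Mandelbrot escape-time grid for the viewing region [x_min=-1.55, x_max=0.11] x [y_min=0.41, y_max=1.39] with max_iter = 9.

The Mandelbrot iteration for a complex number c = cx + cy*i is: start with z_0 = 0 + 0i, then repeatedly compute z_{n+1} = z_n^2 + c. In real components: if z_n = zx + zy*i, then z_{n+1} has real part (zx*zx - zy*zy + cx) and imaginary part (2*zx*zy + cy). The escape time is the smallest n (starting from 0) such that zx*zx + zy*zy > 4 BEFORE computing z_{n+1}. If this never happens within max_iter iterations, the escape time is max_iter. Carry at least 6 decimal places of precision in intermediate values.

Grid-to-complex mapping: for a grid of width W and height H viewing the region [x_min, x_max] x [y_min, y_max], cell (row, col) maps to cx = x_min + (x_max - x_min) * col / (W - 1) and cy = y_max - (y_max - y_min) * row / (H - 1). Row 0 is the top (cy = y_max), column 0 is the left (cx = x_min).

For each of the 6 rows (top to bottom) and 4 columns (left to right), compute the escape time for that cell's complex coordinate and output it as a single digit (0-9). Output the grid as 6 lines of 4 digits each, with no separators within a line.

Answer: 1222
2333
2344
3366
3499
4799

Derivation:
(row=0, col=0): c = -1.5500 + 1.3900i → escape time 1
(row=0, col=1): c = -0.9967 + 1.3900i → escape time 2
(row=0, col=2): c = -0.4433 + 1.3900i → escape time 2
(row=0, col=3): c = 0.1100 + 1.3900i → escape time 2
(row=1, col=0): c = -1.5500 + 1.1940i → escape time 2
(row=1, col=1): c = -0.9967 + 1.1940i → escape time 3
(row=1, col=2): c = -0.4433 + 1.1940i → escape time 3
(row=1, col=3): c = 0.1100 + 1.1940i → escape time 3
(row=2, col=0): c = -1.5500 + 0.9980i → escape time 2
(row=2, col=1): c = -0.9967 + 0.9980i → escape time 3
(row=2, col=2): c = -0.4433 + 0.9980i → escape time 4
(row=2, col=3): c = 0.1100 + 0.9980i → escape time 4
(row=3, col=0): c = -1.5500 + 0.8020i → escape time 3
(row=3, col=1): c = -0.9967 + 0.8020i → escape time 3
(row=3, col=2): c = -0.4433 + 0.8020i → escape time 6
(row=3, col=3): c = 0.1100 + 0.8020i → escape time 6
(row=4, col=0): c = -1.5500 + 0.6060i → escape time 3
(row=4, col=1): c = -0.9967 + 0.6060i → escape time 4
(row=4, col=2): c = -0.4433 + 0.6060i → escape time 9
(row=4, col=3): c = 0.1100 + 0.6060i → escape time 9
(row=5, col=0): c = -1.5500 + 0.4100i → escape time 4
(row=5, col=1): c = -0.9967 + 0.4100i → escape time 7
(row=5, col=2): c = -0.4433 + 0.4100i → escape time 9
(row=5, col=3): c = 0.1100 + 0.4100i → escape time 9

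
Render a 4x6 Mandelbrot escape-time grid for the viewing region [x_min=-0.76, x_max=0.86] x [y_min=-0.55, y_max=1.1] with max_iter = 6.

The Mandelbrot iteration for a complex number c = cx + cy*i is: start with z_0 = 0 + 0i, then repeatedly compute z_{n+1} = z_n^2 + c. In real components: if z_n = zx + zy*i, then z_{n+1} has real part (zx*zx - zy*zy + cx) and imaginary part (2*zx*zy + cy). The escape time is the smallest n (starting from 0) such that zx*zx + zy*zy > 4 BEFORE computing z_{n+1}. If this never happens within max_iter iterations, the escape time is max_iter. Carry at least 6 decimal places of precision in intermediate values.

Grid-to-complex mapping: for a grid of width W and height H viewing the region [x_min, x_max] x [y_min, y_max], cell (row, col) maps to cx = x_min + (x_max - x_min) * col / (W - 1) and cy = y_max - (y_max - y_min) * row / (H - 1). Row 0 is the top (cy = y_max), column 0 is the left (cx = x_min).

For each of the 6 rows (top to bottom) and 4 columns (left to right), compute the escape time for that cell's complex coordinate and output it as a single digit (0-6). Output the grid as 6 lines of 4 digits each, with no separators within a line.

Answer: 3632
4652
6663
6663
6663
6663

Derivation:
(row=0, col=0): c = -0.7600 + 1.1000i → escape time 3
(row=0, col=1): c = -0.2200 + 1.1000i → escape time 6
(row=0, col=2): c = 0.3200 + 1.1000i → escape time 3
(row=0, col=3): c = 0.8600 + 1.1000i → escape time 2
(row=1, col=0): c = -0.7600 + 0.7700i → escape time 4
(row=1, col=1): c = -0.2200 + 0.7700i → escape time 6
(row=1, col=2): c = 0.3200 + 0.7700i → escape time 5
(row=1, col=3): c = 0.8600 + 0.7700i → escape time 2
(row=2, col=0): c = -0.7600 + 0.4400i → escape time 6
(row=2, col=1): c = -0.2200 + 0.4400i → escape time 6
(row=2, col=2): c = 0.3200 + 0.4400i → escape time 6
(row=2, col=3): c = 0.8600 + 0.4400i → escape time 3
(row=3, col=0): c = -0.7600 + 0.1100i → escape time 6
(row=3, col=1): c = -0.2200 + 0.1100i → escape time 6
(row=3, col=2): c = 0.3200 + 0.1100i → escape time 6
(row=3, col=3): c = 0.8600 + 0.1100i → escape time 3
(row=4, col=0): c = -0.7600 + -0.2200i → escape time 6
(row=4, col=1): c = -0.2200 + -0.2200i → escape time 6
(row=4, col=2): c = 0.3200 + -0.2200i → escape time 6
(row=4, col=3): c = 0.8600 + -0.2200i → escape time 3
(row=5, col=0): c = -0.7600 + -0.5500i → escape time 6
(row=5, col=1): c = -0.2200 + -0.5500i → escape time 6
(row=5, col=2): c = 0.3200 + -0.5500i → escape time 6
(row=5, col=3): c = 0.8600 + -0.5500i → escape time 3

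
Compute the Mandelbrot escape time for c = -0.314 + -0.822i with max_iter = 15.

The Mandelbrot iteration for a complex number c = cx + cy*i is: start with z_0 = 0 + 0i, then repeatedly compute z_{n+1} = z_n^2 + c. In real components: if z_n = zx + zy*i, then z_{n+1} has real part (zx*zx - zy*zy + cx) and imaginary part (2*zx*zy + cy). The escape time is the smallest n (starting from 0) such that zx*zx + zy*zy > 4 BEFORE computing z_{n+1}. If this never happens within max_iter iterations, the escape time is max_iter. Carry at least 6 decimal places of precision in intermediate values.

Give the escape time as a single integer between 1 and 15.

Answer: 8

Derivation:
z_0 = 0 + 0i, c = -0.3140 + -0.8220i
Iter 1: z = -0.3140 + -0.8220i, |z|^2 = 0.7743
Iter 2: z = -0.8911 + -0.3058i, |z|^2 = 0.8875
Iter 3: z = 0.3865 + -0.2770i, |z|^2 = 0.2262
Iter 4: z = -0.2413 + -1.0362i, |z|^2 = 1.1319
Iter 5: z = -1.3294 + -0.3219i, |z|^2 = 1.8709
Iter 6: z = 1.3497 + 0.0338i, |z|^2 = 1.8229
Iter 7: z = 1.5066 + -0.7309i, |z|^2 = 2.8040
Iter 8: z = 1.4217 + -3.0243i, |z|^2 = 11.1675
Escaped at iteration 8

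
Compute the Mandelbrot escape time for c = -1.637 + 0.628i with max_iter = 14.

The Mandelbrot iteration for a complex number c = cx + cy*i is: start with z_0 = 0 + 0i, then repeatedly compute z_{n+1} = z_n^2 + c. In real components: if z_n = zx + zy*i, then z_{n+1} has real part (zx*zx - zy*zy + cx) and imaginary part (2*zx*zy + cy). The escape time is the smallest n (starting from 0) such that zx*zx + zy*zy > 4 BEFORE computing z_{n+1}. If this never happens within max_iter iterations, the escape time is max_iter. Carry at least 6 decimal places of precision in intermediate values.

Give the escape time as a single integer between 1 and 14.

z_0 = 0 + 0i, c = -1.6370 + 0.6280i
Iter 1: z = -1.6370 + 0.6280i, |z|^2 = 3.0742
Iter 2: z = 0.6484 + -1.4281i, |z|^2 = 2.4598
Iter 3: z = -3.2560 + -1.2239i, |z|^2 = 12.0993
Escaped at iteration 3

Answer: 3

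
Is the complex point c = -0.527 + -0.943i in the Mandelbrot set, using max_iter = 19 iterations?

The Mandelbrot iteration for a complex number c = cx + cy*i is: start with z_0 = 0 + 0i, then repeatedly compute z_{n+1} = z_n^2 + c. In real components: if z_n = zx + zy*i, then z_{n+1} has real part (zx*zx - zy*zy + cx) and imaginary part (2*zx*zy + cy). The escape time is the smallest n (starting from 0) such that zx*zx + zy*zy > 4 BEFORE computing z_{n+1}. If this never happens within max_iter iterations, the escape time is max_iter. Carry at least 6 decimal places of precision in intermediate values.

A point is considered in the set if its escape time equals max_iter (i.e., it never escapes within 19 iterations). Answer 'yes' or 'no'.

z_0 = 0 + 0i, c = -0.5270 + -0.9430i
Iter 1: z = -0.5270 + -0.9430i, |z|^2 = 1.1670
Iter 2: z = -1.1385 + 0.0509i, |z|^2 = 1.2988
Iter 3: z = 0.7666 + -1.0590i, |z|^2 = 1.7091
Iter 4: z = -1.0606 + -2.5667i, |z|^2 = 7.7127
Escaped at iteration 4

Answer: no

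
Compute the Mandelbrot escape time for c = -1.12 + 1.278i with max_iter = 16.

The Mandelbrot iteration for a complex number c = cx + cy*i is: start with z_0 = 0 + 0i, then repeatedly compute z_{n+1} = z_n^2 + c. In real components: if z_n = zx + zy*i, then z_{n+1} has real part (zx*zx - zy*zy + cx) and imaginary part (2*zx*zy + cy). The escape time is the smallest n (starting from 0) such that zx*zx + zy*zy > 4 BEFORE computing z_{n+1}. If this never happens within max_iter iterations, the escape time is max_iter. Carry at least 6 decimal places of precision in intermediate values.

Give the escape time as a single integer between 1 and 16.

Answer: 2

Derivation:
z_0 = 0 + 0i, c = -1.1200 + 1.2780i
Iter 1: z = -1.1200 + 1.2780i, |z|^2 = 2.8877
Iter 2: z = -1.4989 + -1.5847i, |z|^2 = 4.7580
Escaped at iteration 2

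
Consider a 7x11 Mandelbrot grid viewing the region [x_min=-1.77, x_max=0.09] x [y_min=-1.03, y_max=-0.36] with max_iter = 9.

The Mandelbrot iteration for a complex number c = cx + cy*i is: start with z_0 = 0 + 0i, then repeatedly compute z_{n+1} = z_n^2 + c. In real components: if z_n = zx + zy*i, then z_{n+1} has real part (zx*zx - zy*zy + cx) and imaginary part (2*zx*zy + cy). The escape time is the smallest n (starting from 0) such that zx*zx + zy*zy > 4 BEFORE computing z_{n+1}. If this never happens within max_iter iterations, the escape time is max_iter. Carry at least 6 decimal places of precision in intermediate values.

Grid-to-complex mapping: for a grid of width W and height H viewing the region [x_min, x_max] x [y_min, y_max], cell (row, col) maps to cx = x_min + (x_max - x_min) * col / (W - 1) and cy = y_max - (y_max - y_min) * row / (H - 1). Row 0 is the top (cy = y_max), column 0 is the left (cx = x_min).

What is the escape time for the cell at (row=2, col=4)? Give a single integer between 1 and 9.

Answer: 9

Derivation:
z_0 = 0 + 0i, c = -0.5300 + -0.4940i
Iter 1: z = -0.5300 + -0.4940i, |z|^2 = 0.5249
Iter 2: z = -0.4931 + 0.0296i, |z|^2 = 0.2441
Iter 3: z = -0.2877 + -0.5232i, |z|^2 = 0.3565
Iter 4: z = -0.7210 + -0.1929i, |z|^2 = 0.5571
Iter 5: z = -0.0474 + -0.2158i, |z|^2 = 0.0488
Iter 6: z = -0.5743 + -0.4736i, |z|^2 = 0.5541
Iter 7: z = -0.4244 + 0.0499i, |z|^2 = 0.1826
Iter 8: z = -0.3524 + -0.5364i, |z|^2 = 0.4119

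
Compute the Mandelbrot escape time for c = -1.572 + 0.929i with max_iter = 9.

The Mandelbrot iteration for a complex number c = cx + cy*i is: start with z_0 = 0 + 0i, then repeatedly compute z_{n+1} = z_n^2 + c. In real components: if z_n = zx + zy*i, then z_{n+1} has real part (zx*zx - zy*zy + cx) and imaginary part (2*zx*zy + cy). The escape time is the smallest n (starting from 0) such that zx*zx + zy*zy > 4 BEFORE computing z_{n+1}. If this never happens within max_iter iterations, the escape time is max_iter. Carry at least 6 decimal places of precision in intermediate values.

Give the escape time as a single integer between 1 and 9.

Answer: 3

Derivation:
z_0 = 0 + 0i, c = -1.5720 + 0.9290i
Iter 1: z = -1.5720 + 0.9290i, |z|^2 = 3.3342
Iter 2: z = 0.0361 + -1.9918i, |z|^2 = 3.9685
Iter 3: z = -5.5379 + 0.7850i, |z|^2 = 31.2842
Escaped at iteration 3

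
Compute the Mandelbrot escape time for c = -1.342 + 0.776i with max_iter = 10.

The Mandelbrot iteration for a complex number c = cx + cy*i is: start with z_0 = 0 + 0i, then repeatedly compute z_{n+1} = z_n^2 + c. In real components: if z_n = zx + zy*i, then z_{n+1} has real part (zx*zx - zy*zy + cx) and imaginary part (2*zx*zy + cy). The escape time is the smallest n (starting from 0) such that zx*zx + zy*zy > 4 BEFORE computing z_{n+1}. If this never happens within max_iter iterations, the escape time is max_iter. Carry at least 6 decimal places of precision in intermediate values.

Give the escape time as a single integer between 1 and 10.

Answer: 3

Derivation:
z_0 = 0 + 0i, c = -1.3420 + 0.7760i
Iter 1: z = -1.3420 + 0.7760i, |z|^2 = 2.4031
Iter 2: z = -0.1432 + -1.3068i, |z|^2 = 1.7282
Iter 3: z = -3.0292 + 1.1503i, |z|^2 = 10.4991
Escaped at iteration 3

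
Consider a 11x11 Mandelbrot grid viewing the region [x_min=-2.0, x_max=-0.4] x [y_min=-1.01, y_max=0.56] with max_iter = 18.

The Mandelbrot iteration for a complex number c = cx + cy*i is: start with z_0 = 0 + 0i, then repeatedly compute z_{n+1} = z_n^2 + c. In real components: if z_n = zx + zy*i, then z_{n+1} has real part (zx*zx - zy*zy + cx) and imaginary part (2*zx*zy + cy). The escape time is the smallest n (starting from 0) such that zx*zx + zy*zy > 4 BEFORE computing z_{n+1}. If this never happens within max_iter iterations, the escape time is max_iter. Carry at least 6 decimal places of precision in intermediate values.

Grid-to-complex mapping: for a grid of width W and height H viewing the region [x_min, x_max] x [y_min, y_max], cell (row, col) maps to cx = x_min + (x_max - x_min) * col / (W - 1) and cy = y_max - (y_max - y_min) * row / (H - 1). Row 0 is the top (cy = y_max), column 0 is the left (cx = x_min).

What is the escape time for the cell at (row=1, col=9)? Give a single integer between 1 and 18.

z_0 = 0 + 0i, c = -0.5600 + 0.4030i
Iter 1: z = -0.5600 + 0.4030i, |z|^2 = 0.4760
Iter 2: z = -0.4088 + -0.0484i, |z|^2 = 0.1695
Iter 3: z = -0.3952 + 0.4425i, |z|^2 = 0.3520
Iter 4: z = -0.5996 + 0.0532i, |z|^2 = 0.3624
Iter 5: z = -0.2033 + 0.3392i, |z|^2 = 0.1564
Iter 6: z = -0.6337 + 0.2651i, |z|^2 = 0.4719
Iter 7: z = -0.2287 + 0.0670i, |z|^2 = 0.0568
Iter 8: z = -0.5122 + 0.3724i, |z|^2 = 0.4010
Iter 9: z = -0.4363 + 0.0215i, |z|^2 = 0.1908
Iter 10: z = -0.3701 + 0.3842i, |z|^2 = 0.2846
Iter 11: z = -0.5706 + 0.1186i, |z|^2 = 0.3397
Iter 12: z = -0.2484 + 0.2676i, |z|^2 = 0.1333
Iter 13: z = -0.5699 + 0.2700i, |z|^2 = 0.3977
Iter 14: z = -0.3081 + 0.0952i, |z|^2 = 0.1040
Iter 15: z = -0.4741 + 0.3443i, |z|^2 = 0.3433
Iter 16: z = -0.4538 + 0.0765i, |z|^2 = 0.2117
Iter 17: z = -0.3600 + 0.3336i, |z|^2 = 0.2408

Answer: 18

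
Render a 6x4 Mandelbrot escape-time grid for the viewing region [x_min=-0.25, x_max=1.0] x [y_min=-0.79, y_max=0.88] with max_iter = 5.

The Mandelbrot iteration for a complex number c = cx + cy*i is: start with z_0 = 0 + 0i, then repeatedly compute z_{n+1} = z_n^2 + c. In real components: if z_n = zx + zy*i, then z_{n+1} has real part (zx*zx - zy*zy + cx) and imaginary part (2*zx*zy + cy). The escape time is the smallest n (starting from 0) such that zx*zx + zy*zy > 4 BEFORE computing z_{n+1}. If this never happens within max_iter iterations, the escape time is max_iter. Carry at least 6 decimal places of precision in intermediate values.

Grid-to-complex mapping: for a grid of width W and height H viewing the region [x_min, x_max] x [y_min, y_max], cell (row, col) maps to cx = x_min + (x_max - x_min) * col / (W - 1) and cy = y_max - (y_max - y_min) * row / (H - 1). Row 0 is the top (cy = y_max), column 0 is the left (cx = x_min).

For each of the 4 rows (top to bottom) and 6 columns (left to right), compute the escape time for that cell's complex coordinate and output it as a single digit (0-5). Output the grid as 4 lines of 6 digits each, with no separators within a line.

(row=0, col=0): c = -0.2500 + 0.8800i → escape time 5
(row=0, col=1): c = 0.0000 + 0.8800i → escape time 5
(row=0, col=2): c = 0.2500 + 0.8800i → escape time 4
(row=0, col=3): c = 0.5000 + 0.8800i → escape time 3
(row=0, col=4): c = 0.7500 + 0.8800i → escape time 2
(row=0, col=5): c = 1.0000 + 0.8800i → escape time 2
(row=1, col=0): c = -0.2500 + 0.3233i → escape time 5
(row=1, col=1): c = 0.0000 + 0.3233i → escape time 5
(row=1, col=2): c = 0.2500 + 0.3233i → escape time 5
(row=1, col=3): c = 0.5000 + 0.3233i → escape time 5
(row=1, col=4): c = 0.7500 + 0.3233i → escape time 3
(row=1, col=5): c = 1.0000 + 0.3233i → escape time 2
(row=2, col=0): c = -0.2500 + -0.2333i → escape time 5
(row=2, col=1): c = 0.0000 + -0.2333i → escape time 5
(row=2, col=2): c = 0.2500 + -0.2333i → escape time 5
(row=2, col=3): c = 0.5000 + -0.2333i → escape time 5
(row=2, col=4): c = 0.7500 + -0.2333i → escape time 3
(row=2, col=5): c = 1.0000 + -0.2333i → escape time 2
(row=3, col=0): c = -0.2500 + -0.7900i → escape time 5
(row=3, col=1): c = 0.0000 + -0.7900i → escape time 5
(row=3, col=2): c = 0.2500 + -0.7900i → escape time 5
(row=3, col=3): c = 0.5000 + -0.7900i → escape time 3
(row=3, col=4): c = 0.7500 + -0.7900i → escape time 2
(row=3, col=5): c = 1.0000 + -0.7900i → escape time 2

Answer: 554322
555532
555532
555322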